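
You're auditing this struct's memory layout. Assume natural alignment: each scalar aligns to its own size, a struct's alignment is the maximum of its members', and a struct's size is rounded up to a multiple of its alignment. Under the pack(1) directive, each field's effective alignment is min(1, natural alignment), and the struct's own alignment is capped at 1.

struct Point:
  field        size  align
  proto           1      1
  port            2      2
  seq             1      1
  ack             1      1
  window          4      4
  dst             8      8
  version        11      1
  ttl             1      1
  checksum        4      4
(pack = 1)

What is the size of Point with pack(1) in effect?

0..1  proto  (1B, 1-aligned)
1..3  port  (2B, 1-aligned)
3..4  seq  (1B, 1-aligned)
4..5  ack  (1B, 1-aligned)
5..9  window  (4B, 1-aligned)
9..17  dst  (8B, 1-aligned)
17..28  version  (11B, 1-aligned)
28..29  ttl  (1B, 1-aligned)
29..33  checksum  (4B, 1-aligned)
sizeof = 33, alignof = 1

33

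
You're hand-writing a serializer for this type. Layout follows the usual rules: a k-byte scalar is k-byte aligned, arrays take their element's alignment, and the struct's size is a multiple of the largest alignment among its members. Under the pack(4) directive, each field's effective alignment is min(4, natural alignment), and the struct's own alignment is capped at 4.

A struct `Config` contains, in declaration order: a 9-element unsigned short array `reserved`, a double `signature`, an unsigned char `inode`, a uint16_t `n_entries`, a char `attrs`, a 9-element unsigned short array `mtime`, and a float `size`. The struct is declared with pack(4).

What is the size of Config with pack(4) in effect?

@0: reserved [18B, align 2] → 18
+2 pad (align 4)
@20: signature [8B, align 4] → 28
@28: inode [1B, align 1] → 29
+1 pad (align 2)
@30: n_entries [2B, align 2] → 32
@32: attrs [1B, align 1] → 33
+1 pad (align 2)
@34: mtime [18B, align 2] → 52
@52: size [4B, align 4] → 56
size 56, align 4

56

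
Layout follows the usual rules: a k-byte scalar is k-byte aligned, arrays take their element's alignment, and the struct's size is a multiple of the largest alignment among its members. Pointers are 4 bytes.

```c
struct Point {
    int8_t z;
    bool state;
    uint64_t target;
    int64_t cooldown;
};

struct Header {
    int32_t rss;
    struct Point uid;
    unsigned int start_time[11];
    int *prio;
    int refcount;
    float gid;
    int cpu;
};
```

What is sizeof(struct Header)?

96

Point: 0..1  z  (1B, 1-aligned); 1..2  state  (1B, 1-aligned); 2..8  -- padding (6B); 8..16  target  (8B, 8-aligned); 16..24  cooldown  (8B, 8-aligned); sizeof = 24, alignof = 8
0..4  rss  (4B, 4-aligned)
4..8  -- padding (4B)
8..32  uid  (24B, 8-aligned)
32..76  start_time  (44B, 4-aligned)
76..80  prio  (4B, 4-aligned)
80..84  refcount  (4B, 4-aligned)
84..88  gid  (4B, 4-aligned)
88..92  cpu  (4B, 4-aligned)
92..96  -- tail padding (4B)
sizeof = 96, alignof = 8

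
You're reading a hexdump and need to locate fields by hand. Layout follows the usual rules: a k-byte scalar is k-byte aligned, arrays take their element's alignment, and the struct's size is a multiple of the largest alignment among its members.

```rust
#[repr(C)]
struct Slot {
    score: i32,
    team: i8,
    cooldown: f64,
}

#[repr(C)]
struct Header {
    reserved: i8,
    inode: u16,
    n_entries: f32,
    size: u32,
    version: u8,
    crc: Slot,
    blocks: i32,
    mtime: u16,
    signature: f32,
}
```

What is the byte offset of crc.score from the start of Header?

16

Slot: @0: score [4B, align 4] → 4; @4: team [1B, align 1] → 5; +3 pad (align 8); @8: cooldown [8B, align 8] → 16; size 16, align 8
@0: reserved [1B, align 1] → 1
+1 pad (align 2)
@2: inode [2B, align 2] → 4
@4: n_entries [4B, align 4] → 8
@8: size [4B, align 4] → 12
@12: version [1B, align 1] → 13
+3 pad (align 8)
@16: crc [16B, align 8] → 32
within Slot: score at 0
16 + 0 = 16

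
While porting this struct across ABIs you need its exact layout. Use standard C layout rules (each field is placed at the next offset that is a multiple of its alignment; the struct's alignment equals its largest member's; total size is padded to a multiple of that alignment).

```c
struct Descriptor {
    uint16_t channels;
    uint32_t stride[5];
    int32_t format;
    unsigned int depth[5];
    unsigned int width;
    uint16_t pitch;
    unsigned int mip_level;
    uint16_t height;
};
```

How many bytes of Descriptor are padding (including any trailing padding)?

0..2  channels  (2B, 2-aligned)
2..4  -- padding (2B)
4..24  stride  (20B, 4-aligned)
24..28  format  (4B, 4-aligned)
28..48  depth  (20B, 4-aligned)
48..52  width  (4B, 4-aligned)
52..54  pitch  (2B, 2-aligned)
54..56  -- padding (2B)
56..60  mip_level  (4B, 4-aligned)
60..62  height  (2B, 2-aligned)
62..64  -- tail padding (2B)
sizeof = 64, alignof = 4
data bytes 58, size 64 → padding 6

6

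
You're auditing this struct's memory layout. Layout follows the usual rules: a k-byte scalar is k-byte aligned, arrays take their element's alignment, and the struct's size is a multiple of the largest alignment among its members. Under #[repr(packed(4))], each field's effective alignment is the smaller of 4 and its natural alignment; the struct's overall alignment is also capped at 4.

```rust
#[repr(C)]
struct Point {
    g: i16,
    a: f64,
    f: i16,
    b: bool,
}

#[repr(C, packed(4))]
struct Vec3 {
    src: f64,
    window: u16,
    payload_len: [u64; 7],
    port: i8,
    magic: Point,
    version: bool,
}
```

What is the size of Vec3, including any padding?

Point: @0: g [2B, align 2] → 2; +6 pad (align 8); @8: a [8B, align 8] → 16; @16: f [2B, align 2] → 18; @18: b [1B, align 1] → 19; +5 tail pad (align 8); size 24, align 8
@0: src [8B, align 4] → 8
@8: window [2B, align 2] → 10
+2 pad (align 4)
@12: payload_len [56B, align 4] → 68
@68: port [1B, align 1] → 69
+3 pad (align 4)
@72: magic [24B, align 4] → 96
@96: version [1B, align 1] → 97
+3 tail pad (align 4)
size 100, align 4

100 bytes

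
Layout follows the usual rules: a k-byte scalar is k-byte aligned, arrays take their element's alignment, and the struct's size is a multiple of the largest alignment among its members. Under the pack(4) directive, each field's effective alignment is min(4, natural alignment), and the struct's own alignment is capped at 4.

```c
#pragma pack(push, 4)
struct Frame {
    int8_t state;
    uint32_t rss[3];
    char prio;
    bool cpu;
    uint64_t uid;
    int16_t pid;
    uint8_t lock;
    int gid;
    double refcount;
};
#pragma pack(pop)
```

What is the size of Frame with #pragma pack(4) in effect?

44

@0: state [1B, align 1] → 1
+3 pad (align 4)
@4: rss [12B, align 4] → 16
@16: prio [1B, align 1] → 17
@17: cpu [1B, align 1] → 18
+2 pad (align 4)
@20: uid [8B, align 4] → 28
@28: pid [2B, align 2] → 30
@30: lock [1B, align 1] → 31
+1 pad (align 4)
@32: gid [4B, align 4] → 36
@36: refcount [8B, align 4] → 44
size 44, align 4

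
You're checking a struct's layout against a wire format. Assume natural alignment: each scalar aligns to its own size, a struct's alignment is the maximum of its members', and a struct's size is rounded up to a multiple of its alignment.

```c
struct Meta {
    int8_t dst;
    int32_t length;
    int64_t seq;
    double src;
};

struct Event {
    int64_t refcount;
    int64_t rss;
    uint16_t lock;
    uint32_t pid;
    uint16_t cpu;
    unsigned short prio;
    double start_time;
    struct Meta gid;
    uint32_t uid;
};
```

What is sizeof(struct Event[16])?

Meta: 0..1  dst  (1B, 1-aligned); 1..4  -- padding (3B); 4..8  length  (4B, 4-aligned); 8..16  seq  (8B, 8-aligned); 16..24  src  (8B, 8-aligned); sizeof = 24, alignof = 8
0..8  refcount  (8B, 8-aligned)
8..16  rss  (8B, 8-aligned)
16..18  lock  (2B, 2-aligned)
18..20  -- padding (2B)
20..24  pid  (4B, 4-aligned)
24..26  cpu  (2B, 2-aligned)
26..28  prio  (2B, 2-aligned)
28..32  -- padding (4B)
32..40  start_time  (8B, 8-aligned)
40..64  gid  (24B, 8-aligned)
64..68  uid  (4B, 4-aligned)
68..72  -- tail padding (4B)
sizeof = 72, alignof = 8
array of 16: 16 × 72 = 1152

1152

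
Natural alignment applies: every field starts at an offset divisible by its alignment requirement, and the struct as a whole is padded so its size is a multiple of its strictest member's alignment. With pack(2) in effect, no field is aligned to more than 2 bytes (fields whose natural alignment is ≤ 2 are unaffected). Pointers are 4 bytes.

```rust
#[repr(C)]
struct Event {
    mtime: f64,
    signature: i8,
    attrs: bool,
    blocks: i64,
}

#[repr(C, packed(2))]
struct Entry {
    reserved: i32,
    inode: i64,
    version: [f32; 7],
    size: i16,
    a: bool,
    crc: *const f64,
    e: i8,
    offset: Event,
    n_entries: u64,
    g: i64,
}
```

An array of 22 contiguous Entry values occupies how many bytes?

1980

Event: 0..8  mtime  (8B, 8-aligned); 8..9  signature  (1B, 1-aligned); 9..10  attrs  (1B, 1-aligned); 10..16  -- padding (6B); 16..24  blocks  (8B, 8-aligned); sizeof = 24, alignof = 8
0..4  reserved  (4B, 2-aligned)
4..12  inode  (8B, 2-aligned)
12..40  version  (28B, 2-aligned)
40..42  size  (2B, 2-aligned)
42..43  a  (1B, 1-aligned)
43..44  -- padding (1B)
44..48  crc  (4B, 2-aligned)
48..49  e  (1B, 1-aligned)
49..50  -- padding (1B)
50..74  offset  (24B, 2-aligned)
74..82  n_entries  (8B, 2-aligned)
82..90  g  (8B, 2-aligned)
sizeof = 90, alignof = 2
array of 22: 22 × 90 = 1980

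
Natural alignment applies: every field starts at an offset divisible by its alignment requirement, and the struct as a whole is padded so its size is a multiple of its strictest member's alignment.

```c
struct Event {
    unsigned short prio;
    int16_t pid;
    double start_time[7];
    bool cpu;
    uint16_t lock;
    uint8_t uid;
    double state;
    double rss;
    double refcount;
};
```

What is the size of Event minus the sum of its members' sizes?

0..2  prio  (2B, 2-aligned)
2..4  pid  (2B, 2-aligned)
4..8  -- padding (4B)
8..64  start_time  (56B, 8-aligned)
64..65  cpu  (1B, 1-aligned)
65..66  -- padding (1B)
66..68  lock  (2B, 2-aligned)
68..69  uid  (1B, 1-aligned)
69..72  -- padding (3B)
72..80  state  (8B, 8-aligned)
80..88  rss  (8B, 8-aligned)
88..96  refcount  (8B, 8-aligned)
sizeof = 96, alignof = 8
data bytes 88, size 96 → padding 8

8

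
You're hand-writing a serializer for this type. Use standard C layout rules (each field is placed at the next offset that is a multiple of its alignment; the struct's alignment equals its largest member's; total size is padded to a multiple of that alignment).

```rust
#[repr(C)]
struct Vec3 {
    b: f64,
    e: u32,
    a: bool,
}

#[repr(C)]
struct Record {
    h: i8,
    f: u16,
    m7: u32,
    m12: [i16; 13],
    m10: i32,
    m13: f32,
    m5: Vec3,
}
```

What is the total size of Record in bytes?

64

Vec3: b at 0 (size 8, align 8) → ends 8; e at 8 (size 4, align 4) → ends 12; a at 12 (size 1, align 1) → ends 13; tail pad 3 to reach multiple of 8; total 16 bytes, alignment 8
h at 0 (size 1, align 1) → ends 1
pad 1 to align 2 for f
f at 2 (size 2, align 2) → ends 4
m7 at 4 (size 4, align 4) → ends 8
m12 at 8 (size 26, align 2) → ends 34
pad 2 to align 4 for m10
m10 at 36 (size 4, align 4) → ends 40
m13 at 40 (size 4, align 4) → ends 44
pad 4 to align 8 for m5
m5 at 48 (size 16, align 8) → ends 64
total 64 bytes, alignment 8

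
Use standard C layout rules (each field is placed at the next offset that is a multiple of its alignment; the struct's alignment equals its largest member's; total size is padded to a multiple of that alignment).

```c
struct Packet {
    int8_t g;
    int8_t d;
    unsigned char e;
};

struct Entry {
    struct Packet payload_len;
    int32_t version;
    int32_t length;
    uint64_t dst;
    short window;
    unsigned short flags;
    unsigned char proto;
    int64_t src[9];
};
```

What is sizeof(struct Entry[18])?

Packet: @0: g [1B, align 1] → 1; @1: d [1B, align 1] → 2; @2: e [1B, align 1] → 3; size 3, align 1
@0: payload_len [3B, align 1] → 3
+1 pad (align 4)
@4: version [4B, align 4] → 8
@8: length [4B, align 4] → 12
+4 pad (align 8)
@16: dst [8B, align 8] → 24
@24: window [2B, align 2] → 26
@26: flags [2B, align 2] → 28
@28: proto [1B, align 1] → 29
+3 pad (align 8)
@32: src [72B, align 8] → 104
size 104, align 8
array of 18: 18 × 104 = 1872

1872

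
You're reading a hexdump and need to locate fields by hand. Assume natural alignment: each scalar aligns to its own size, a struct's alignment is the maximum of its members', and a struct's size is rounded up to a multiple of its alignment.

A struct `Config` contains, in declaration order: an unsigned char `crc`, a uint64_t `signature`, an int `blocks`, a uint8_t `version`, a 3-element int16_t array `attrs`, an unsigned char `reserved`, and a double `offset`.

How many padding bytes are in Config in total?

0..1  crc  (1B, 1-aligned)
1..8  -- padding (7B)
8..16  signature  (8B, 8-aligned)
16..20  blocks  (4B, 4-aligned)
20..21  version  (1B, 1-aligned)
21..22  -- padding (1B)
22..28  attrs  (6B, 2-aligned)
28..29  reserved  (1B, 1-aligned)
29..32  -- padding (3B)
32..40  offset  (8B, 8-aligned)
sizeof = 40, alignof = 8
data bytes 29, size 40 → padding 11

11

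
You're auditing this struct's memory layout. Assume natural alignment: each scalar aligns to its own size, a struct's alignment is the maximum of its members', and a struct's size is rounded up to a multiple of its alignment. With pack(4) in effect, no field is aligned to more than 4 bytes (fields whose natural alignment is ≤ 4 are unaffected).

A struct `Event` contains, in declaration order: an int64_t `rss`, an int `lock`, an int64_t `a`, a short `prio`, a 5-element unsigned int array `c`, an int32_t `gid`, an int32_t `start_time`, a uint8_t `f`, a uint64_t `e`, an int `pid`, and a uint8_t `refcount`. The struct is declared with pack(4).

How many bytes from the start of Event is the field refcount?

@0: rss [8B, align 4] → 8
@8: lock [4B, align 4] → 12
@12: a [8B, align 4] → 20
@20: prio [2B, align 2] → 22
+2 pad (align 4)
@24: c [20B, align 4] → 44
@44: gid [4B, align 4] → 48
@48: start_time [4B, align 4] → 52
@52: f [1B, align 1] → 53
+3 pad (align 4)
@56: e [8B, align 4] → 64
@64: pid [4B, align 4] → 68
@68: refcount [1B, align 1] → 69

68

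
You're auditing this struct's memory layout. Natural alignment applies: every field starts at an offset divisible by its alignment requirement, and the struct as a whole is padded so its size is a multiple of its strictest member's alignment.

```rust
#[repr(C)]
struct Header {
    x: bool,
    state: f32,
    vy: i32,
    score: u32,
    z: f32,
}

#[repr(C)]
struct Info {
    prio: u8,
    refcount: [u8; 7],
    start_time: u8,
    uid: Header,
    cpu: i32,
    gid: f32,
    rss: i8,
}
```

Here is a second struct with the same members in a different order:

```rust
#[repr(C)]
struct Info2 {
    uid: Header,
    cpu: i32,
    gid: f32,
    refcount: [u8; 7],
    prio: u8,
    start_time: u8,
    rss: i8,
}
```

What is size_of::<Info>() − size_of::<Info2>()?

4

Header: 0..1  x  (1B, 1-aligned); 1..4  -- padding (3B); 4..8  state  (4B, 4-aligned); 8..12  vy  (4B, 4-aligned); 12..16  score  (4B, 4-aligned); 16..20  z  (4B, 4-aligned); sizeof = 20, alignof = 4
0..1  prio  (1B, 1-aligned)
1..8  refcount  (7B, 1-aligned)
8..9  start_time  (1B, 1-aligned)
9..12  -- padding (3B)
12..32  uid  (20B, 4-aligned)
32..36  cpu  (4B, 4-aligned)
36..40  gid  (4B, 4-aligned)
40..41  rss  (1B, 1-aligned)
41..44  -- tail padding (3B)
sizeof = 44, alignof = 4
— Info2 —
0..20  uid  (20B, 4-aligned)
20..24  cpu  (4B, 4-aligned)
24..28  gid  (4B, 4-aligned)
28..35  refcount  (7B, 1-aligned)
35..36  prio  (1B, 1-aligned)
36..37  start_time  (1B, 1-aligned)
37..38  rss  (1B, 1-aligned)
38..40  -- tail padding (2B)
sizeof = 40, alignof = 4
44 − 40 = 4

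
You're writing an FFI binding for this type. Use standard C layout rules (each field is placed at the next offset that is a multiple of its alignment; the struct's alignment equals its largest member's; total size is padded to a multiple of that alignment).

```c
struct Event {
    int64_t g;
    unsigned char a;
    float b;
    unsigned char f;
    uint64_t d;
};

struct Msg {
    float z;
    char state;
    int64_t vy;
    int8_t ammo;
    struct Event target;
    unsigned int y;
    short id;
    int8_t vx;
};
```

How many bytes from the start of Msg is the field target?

24

Event: @0: g [8B, align 8] → 8; @8: a [1B, align 1] → 9; +3 pad (align 4); @12: b [4B, align 4] → 16; @16: f [1B, align 1] → 17; +7 pad (align 8); @24: d [8B, align 8] → 32; size 32, align 8
@0: z [4B, align 4] → 4
@4: state [1B, align 1] → 5
+3 pad (align 8)
@8: vy [8B, align 8] → 16
@16: ammo [1B, align 1] → 17
+7 pad (align 8)
@24: target [32B, align 8] → 56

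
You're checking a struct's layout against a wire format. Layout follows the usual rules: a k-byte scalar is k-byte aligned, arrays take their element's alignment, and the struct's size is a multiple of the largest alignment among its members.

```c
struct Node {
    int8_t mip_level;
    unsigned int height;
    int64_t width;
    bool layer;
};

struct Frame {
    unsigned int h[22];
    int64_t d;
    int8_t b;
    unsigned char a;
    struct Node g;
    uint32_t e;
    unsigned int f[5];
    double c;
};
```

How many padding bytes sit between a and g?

6

Node: @0: mip_level [1B, align 1] → 1; +3 pad (align 4); @4: height [4B, align 4] → 8; @8: width [8B, align 8] → 16; @16: layer [1B, align 1] → 17; +7 tail pad (align 8); size 24, align 8
@0: h [88B, align 4] → 88
@88: d [8B, align 8] → 96
@96: b [1B, align 1] → 97
@97: a [1B, align 1] → 98
+6 pad (align 8)
@104: g [24B, align 8] → 128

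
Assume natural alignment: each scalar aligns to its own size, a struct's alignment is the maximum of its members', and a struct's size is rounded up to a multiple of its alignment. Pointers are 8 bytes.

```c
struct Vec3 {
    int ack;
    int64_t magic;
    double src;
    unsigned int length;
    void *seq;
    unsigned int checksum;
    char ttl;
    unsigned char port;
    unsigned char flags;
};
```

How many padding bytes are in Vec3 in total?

@0: ack [4B, align 4] → 4
+4 pad (align 8)
@8: magic [8B, align 8] → 16
@16: src [8B, align 8] → 24
@24: length [4B, align 4] → 28
+4 pad (align 8)
@32: seq [8B, align 8] → 40
@40: checksum [4B, align 4] → 44
@44: ttl [1B, align 1] → 45
@45: port [1B, align 1] → 46
@46: flags [1B, align 1] → 47
+1 tail pad (align 8)
size 48, align 8
data bytes 39, size 48 → padding 9

9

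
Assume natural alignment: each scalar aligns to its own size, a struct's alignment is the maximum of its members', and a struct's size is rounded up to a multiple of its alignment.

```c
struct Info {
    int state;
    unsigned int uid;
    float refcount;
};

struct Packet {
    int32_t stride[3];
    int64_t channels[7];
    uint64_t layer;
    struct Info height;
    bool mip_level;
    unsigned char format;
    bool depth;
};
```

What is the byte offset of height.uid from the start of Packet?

Info: state at 0 (size 4, align 4) → ends 4; uid at 4 (size 4, align 4) → ends 8; refcount at 8 (size 4, align 4) → ends 12; total 12 bytes, alignment 4
stride at 0 (size 12, align 4) → ends 12
pad 4 to align 8 for channels
channels at 16 (size 56, align 8) → ends 72
layer at 72 (size 8, align 8) → ends 80
height at 80 (size 12, align 4) → ends 92
within Info: uid at 4
80 + 4 = 84

84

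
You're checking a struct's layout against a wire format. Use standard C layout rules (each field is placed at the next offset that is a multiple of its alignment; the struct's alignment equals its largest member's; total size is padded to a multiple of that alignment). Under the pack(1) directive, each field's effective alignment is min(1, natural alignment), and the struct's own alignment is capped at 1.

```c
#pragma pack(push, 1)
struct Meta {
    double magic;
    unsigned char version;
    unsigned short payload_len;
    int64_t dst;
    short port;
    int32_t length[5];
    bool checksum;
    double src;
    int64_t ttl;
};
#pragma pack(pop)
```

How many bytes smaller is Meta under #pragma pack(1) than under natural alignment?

14

natural layout:
  @0: magic [8B, align 8] → 8
  @8: version [1B, align 1] → 9
  +1 pad (align 2)
  @10: payload_len [2B, align 2] → 12
  +4 pad (align 8)
  @16: dst [8B, align 8] → 24
  @24: port [2B, align 2] → 26
  +2 pad (align 4)
  @28: length [20B, align 4] → 48
  @48: checksum [1B, align 1] → 49
  +7 pad (align 8)
  @56: src [8B, align 8] → 64
  @64: ttl [8B, align 8] → 72
  size 72, align 8
packed(1) layout:
  @0: magic [8B, align 1] → 8
  @8: version [1B, align 1] → 9
  @9: payload_len [2B, align 1] → 11
  @11: dst [8B, align 1] → 19
  @19: port [2B, align 1] → 21
  @21: length [20B, align 1] → 41
  @41: checksum [1B, align 1] → 42
  @42: src [8B, align 1] → 50
  @50: ttl [8B, align 1] → 58
  size 58, align 1
72 − 58 = 14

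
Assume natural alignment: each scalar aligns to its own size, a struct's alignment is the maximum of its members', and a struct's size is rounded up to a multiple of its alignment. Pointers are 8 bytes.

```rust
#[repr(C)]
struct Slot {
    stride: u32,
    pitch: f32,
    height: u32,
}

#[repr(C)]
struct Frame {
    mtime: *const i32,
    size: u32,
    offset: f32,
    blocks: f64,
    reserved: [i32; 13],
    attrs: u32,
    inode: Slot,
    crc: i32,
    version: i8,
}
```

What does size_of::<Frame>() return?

104 bytes

Slot: 0..4  stride  (4B, 4-aligned); 4..8  pitch  (4B, 4-aligned); 8..12  height  (4B, 4-aligned); sizeof = 12, alignof = 4
0..8  mtime  (8B, 8-aligned)
8..12  size  (4B, 4-aligned)
12..16  offset  (4B, 4-aligned)
16..24  blocks  (8B, 8-aligned)
24..76  reserved  (52B, 4-aligned)
76..80  attrs  (4B, 4-aligned)
80..92  inode  (12B, 4-aligned)
92..96  crc  (4B, 4-aligned)
96..97  version  (1B, 1-aligned)
97..104  -- tail padding (7B)
sizeof = 104, alignof = 8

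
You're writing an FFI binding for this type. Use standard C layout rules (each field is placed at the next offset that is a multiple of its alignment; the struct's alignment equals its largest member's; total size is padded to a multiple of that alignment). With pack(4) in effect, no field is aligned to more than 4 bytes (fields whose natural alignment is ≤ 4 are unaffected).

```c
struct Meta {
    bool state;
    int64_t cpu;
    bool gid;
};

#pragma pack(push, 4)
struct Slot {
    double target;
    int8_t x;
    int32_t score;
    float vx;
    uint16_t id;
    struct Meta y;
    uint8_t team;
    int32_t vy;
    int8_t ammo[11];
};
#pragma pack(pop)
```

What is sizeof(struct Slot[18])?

Meta: state at 0 (size 1, align 1) → ends 1; pad 7 to align 8 for cpu; cpu at 8 (size 8, align 8) → ends 16; gid at 16 (size 1, align 1) → ends 17; tail pad 7 to reach multiple of 8; total 24 bytes, alignment 8
target at 0 (size 8, align 4) → ends 8
x at 8 (size 1, align 1) → ends 9
pad 3 to align 4 for score
score at 12 (size 4, align 4) → ends 16
vx at 16 (size 4, align 4) → ends 20
id at 20 (size 2, align 2) → ends 22
pad 2 to align 4 for y
y at 24 (size 24, align 4) → ends 48
team at 48 (size 1, align 1) → ends 49
pad 3 to align 4 for vy
vy at 52 (size 4, align 4) → ends 56
ammo at 56 (size 11, align 1) → ends 67
tail pad 1 to reach multiple of 4
total 68 bytes, alignment 4
array of 18: 18 × 68 = 1224

1224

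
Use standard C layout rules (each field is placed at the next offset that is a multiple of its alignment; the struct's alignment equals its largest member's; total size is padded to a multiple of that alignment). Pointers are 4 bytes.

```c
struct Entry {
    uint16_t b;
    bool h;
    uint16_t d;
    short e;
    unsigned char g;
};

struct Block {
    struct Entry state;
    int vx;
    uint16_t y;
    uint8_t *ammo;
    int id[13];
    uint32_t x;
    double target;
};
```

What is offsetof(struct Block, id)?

Entry: @0: b [2B, align 2] → 2; @2: h [1B, align 1] → 3; +1 pad (align 2); @4: d [2B, align 2] → 6; @6: e [2B, align 2] → 8; @8: g [1B, align 1] → 9; +1 tail pad (align 2); size 10, align 2
@0: state [10B, align 2] → 10
+2 pad (align 4)
@12: vx [4B, align 4] → 16
@16: y [2B, align 2] → 18
+2 pad (align 4)
@20: ammo [4B, align 4] → 24
@24: id [52B, align 4] → 76

24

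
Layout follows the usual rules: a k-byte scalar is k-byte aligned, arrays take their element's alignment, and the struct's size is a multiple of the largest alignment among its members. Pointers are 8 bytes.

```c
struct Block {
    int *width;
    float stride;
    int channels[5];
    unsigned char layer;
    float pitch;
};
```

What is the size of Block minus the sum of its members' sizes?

0..8  width  (8B, 8-aligned)
8..12  stride  (4B, 4-aligned)
12..32  channels  (20B, 4-aligned)
32..33  layer  (1B, 1-aligned)
33..36  -- padding (3B)
36..40  pitch  (4B, 4-aligned)
sizeof = 40, alignof = 8
data bytes 37, size 40 → padding 3

3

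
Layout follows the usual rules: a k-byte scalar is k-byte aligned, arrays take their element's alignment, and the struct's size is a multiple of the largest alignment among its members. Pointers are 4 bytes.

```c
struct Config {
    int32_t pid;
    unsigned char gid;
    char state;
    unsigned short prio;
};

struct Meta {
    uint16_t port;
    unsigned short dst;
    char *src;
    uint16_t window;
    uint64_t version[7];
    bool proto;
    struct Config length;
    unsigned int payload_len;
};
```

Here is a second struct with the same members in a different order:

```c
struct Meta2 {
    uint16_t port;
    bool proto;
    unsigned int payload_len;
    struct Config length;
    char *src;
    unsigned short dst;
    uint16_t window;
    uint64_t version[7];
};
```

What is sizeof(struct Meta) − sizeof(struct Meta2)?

8

Config: 0..4  pid  (4B, 4-aligned); 4..5  gid  (1B, 1-aligned); 5..6  state  (1B, 1-aligned); 6..8  prio  (2B, 2-aligned); sizeof = 8, alignof = 4
0..2  port  (2B, 2-aligned)
2..4  dst  (2B, 2-aligned)
4..8  src  (4B, 4-aligned)
8..10  window  (2B, 2-aligned)
10..16  -- padding (6B)
16..72  version  (56B, 8-aligned)
72..73  proto  (1B, 1-aligned)
73..76  -- padding (3B)
76..84  length  (8B, 4-aligned)
84..88  payload_len  (4B, 4-aligned)
sizeof = 88, alignof = 8
— Meta2 —
0..2  port  (2B, 2-aligned)
2..3  proto  (1B, 1-aligned)
3..4  -- padding (1B)
4..8  payload_len  (4B, 4-aligned)
8..16  length  (8B, 4-aligned)
16..20  src  (4B, 4-aligned)
20..22  dst  (2B, 2-aligned)
22..24  window  (2B, 2-aligned)
24..80  version  (56B, 8-aligned)
sizeof = 80, alignof = 8
88 − 80 = 8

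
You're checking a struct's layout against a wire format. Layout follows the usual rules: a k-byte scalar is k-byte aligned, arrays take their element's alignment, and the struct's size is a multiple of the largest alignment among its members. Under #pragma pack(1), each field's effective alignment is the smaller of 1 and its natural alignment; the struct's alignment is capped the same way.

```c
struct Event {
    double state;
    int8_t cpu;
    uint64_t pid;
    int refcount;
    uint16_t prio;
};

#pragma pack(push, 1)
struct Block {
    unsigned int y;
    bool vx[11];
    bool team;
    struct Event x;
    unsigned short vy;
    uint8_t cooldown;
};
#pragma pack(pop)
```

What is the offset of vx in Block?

4

Event: @0: state [8B, align 8] → 8; @8: cpu [1B, align 1] → 9; +7 pad (align 8); @16: pid [8B, align 8] → 24; @24: refcount [4B, align 4] → 28; @28: prio [2B, align 2] → 30; +2 tail pad (align 8); size 32, align 8
@0: y [4B, align 1] → 4
@4: vx [11B, align 1] → 15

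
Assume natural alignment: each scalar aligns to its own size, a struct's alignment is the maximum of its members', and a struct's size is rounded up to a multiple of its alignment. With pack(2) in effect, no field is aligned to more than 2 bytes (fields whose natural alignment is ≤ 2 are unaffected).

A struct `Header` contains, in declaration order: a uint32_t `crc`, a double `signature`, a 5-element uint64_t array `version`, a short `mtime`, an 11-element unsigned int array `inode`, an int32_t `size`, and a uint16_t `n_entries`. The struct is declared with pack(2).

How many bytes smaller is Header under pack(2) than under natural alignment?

natural layout:
  0..4  crc  (4B, 4-aligned)
  4..8  -- padding (4B)
  8..16  signature  (8B, 8-aligned)
  16..56  version  (40B, 8-aligned)
  56..58  mtime  (2B, 2-aligned)
  58..60  -- padding (2B)
  60..104  inode  (44B, 4-aligned)
  104..108  size  (4B, 4-aligned)
  108..110  n_entries  (2B, 2-aligned)
  110..112  -- tail padding (2B)
  sizeof = 112, alignof = 8
packed(2) layout:
  0..4  crc  (4B, 2-aligned)
  4..12  signature  (8B, 2-aligned)
  12..52  version  (40B, 2-aligned)
  52..54  mtime  (2B, 2-aligned)
  54..98  inode  (44B, 2-aligned)
  98..102  size  (4B, 2-aligned)
  102..104  n_entries  (2B, 2-aligned)
  sizeof = 104, alignof = 2
112 − 104 = 8

8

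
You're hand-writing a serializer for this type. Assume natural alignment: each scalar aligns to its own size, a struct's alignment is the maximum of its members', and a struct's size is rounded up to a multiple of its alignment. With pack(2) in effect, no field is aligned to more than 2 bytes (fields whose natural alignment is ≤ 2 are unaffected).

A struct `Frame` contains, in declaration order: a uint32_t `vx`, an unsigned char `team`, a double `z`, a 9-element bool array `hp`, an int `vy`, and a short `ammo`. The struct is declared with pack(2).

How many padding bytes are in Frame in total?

2

@0: vx [4B, align 2] → 4
@4: team [1B, align 1] → 5
+1 pad (align 2)
@6: z [8B, align 2] → 14
@14: hp [9B, align 1] → 23
+1 pad (align 2)
@24: vy [4B, align 2] → 28
@28: ammo [2B, align 2] → 30
size 30, align 2
data bytes 28, size 30 → padding 2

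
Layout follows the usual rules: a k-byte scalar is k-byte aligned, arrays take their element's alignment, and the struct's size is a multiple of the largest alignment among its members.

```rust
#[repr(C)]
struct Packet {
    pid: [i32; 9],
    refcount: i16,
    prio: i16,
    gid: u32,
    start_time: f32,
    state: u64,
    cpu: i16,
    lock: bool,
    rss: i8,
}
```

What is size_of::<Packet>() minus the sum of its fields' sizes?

4

pid at 0 (size 36, align 4) → ends 36
refcount at 36 (size 2, align 2) → ends 38
prio at 38 (size 2, align 2) → ends 40
gid at 40 (size 4, align 4) → ends 44
start_time at 44 (size 4, align 4) → ends 48
state at 48 (size 8, align 8) → ends 56
cpu at 56 (size 2, align 2) → ends 58
lock at 58 (size 1, align 1) → ends 59
rss at 59 (size 1, align 1) → ends 60
tail pad 4 to reach multiple of 8
total 64 bytes, alignment 8
data bytes 60, size 64 → padding 4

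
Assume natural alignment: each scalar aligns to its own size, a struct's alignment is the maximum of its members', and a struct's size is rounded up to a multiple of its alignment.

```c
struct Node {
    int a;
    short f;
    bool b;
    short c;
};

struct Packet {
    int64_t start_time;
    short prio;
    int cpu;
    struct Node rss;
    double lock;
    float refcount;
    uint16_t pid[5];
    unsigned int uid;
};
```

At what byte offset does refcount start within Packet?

Node: 0..4  a  (4B, 4-aligned); 4..6  f  (2B, 2-aligned); 6..7  b  (1B, 1-aligned); 7..8  -- padding (1B); 8..10  c  (2B, 2-aligned); 10..12  -- tail padding (2B); sizeof = 12, alignof = 4
0..8  start_time  (8B, 8-aligned)
8..10  prio  (2B, 2-aligned)
10..12  -- padding (2B)
12..16  cpu  (4B, 4-aligned)
16..28  rss  (12B, 4-aligned)
28..32  -- padding (4B)
32..40  lock  (8B, 8-aligned)
40..44  refcount  (4B, 4-aligned)

40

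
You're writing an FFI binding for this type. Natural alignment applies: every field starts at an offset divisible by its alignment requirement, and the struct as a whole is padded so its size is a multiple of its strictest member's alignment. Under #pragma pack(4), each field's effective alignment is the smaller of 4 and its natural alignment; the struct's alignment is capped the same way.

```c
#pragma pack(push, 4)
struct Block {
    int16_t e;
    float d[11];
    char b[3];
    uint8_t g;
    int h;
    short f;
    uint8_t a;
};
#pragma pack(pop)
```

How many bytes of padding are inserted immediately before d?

e at 0 (size 2, align 2) → ends 2
pad 2 to align 4 for d
d at 4 (size 44, align 4) → ends 48

2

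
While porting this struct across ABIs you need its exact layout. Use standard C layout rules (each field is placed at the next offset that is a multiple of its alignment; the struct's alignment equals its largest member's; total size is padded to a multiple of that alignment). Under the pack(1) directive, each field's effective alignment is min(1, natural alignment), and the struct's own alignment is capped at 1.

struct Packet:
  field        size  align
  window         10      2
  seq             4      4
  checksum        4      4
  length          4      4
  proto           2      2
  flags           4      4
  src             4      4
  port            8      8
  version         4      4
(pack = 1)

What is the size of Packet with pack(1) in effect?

44

@0: window [10B, align 1] → 10
@10: seq [4B, align 1] → 14
@14: checksum [4B, align 1] → 18
@18: length [4B, align 1] → 22
@22: proto [2B, align 1] → 24
@24: flags [4B, align 1] → 28
@28: src [4B, align 1] → 32
@32: port [8B, align 1] → 40
@40: version [4B, align 1] → 44
size 44, align 1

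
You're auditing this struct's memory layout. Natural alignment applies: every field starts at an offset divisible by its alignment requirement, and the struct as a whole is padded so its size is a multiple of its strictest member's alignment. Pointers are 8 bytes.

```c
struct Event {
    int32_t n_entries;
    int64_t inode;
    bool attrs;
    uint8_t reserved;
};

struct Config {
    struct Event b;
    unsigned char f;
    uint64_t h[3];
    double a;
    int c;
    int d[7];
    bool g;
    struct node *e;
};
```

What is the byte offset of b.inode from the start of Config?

8

Event: @0: n_entries [4B, align 4] → 4; +4 pad (align 8); @8: inode [8B, align 8] → 16; @16: attrs [1B, align 1] → 17; @17: reserved [1B, align 1] → 18; +6 tail pad (align 8); size 24, align 8
@0: b [24B, align 8] → 24
within Event: inode at 8
0 + 8 = 8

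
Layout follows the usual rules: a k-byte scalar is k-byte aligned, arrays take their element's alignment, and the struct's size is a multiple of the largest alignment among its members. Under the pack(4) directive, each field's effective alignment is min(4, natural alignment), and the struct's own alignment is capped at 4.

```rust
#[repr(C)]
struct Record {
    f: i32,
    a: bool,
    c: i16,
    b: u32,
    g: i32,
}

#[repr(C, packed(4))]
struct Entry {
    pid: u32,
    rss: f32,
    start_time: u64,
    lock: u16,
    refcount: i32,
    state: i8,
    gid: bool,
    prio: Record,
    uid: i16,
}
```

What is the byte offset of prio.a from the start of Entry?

32

Record: f at 0 (size 4, align 4) → ends 4; a at 4 (size 1, align 1) → ends 5; pad 1 to align 2 for c; c at 6 (size 2, align 2) → ends 8; b at 8 (size 4, align 4) → ends 12; g at 12 (size 4, align 4) → ends 16; total 16 bytes, alignment 4
pid at 0 (size 4, align 4) → ends 4
rss at 4 (size 4, align 4) → ends 8
start_time at 8 (size 8, align 4) → ends 16
lock at 16 (size 2, align 2) → ends 18
pad 2 to align 4 for refcount
refcount at 20 (size 4, align 4) → ends 24
state at 24 (size 1, align 1) → ends 25
gid at 25 (size 1, align 1) → ends 26
pad 2 to align 4 for prio
prio at 28 (size 16, align 4) → ends 44
within Record: a at 4
28 + 4 = 32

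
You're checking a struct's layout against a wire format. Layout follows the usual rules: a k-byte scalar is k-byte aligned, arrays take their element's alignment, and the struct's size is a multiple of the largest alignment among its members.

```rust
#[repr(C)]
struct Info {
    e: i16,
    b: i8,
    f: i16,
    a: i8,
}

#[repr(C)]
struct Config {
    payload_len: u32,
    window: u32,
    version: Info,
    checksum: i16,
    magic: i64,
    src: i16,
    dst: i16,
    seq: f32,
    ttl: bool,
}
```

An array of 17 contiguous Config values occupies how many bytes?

816

Info: @0: e [2B, align 2] → 2; @2: b [1B, align 1] → 3; +1 pad (align 2); @4: f [2B, align 2] → 6; @6: a [1B, align 1] → 7; +1 tail pad (align 2); size 8, align 2
@0: payload_len [4B, align 4] → 4
@4: window [4B, align 4] → 8
@8: version [8B, align 2] → 16
@16: checksum [2B, align 2] → 18
+6 pad (align 8)
@24: magic [8B, align 8] → 32
@32: src [2B, align 2] → 34
@34: dst [2B, align 2] → 36
@36: seq [4B, align 4] → 40
@40: ttl [1B, align 1] → 41
+7 tail pad (align 8)
size 48, align 8
array of 17: 17 × 48 = 816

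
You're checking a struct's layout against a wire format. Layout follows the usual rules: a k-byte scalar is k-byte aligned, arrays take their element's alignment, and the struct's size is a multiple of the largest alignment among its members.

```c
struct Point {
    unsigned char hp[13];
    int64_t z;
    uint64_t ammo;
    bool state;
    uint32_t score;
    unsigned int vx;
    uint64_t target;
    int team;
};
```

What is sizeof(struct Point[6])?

@0: hp [13B, align 1] → 13
+3 pad (align 8)
@16: z [8B, align 8] → 24
@24: ammo [8B, align 8] → 32
@32: state [1B, align 1] → 33
+3 pad (align 4)
@36: score [4B, align 4] → 40
@40: vx [4B, align 4] → 44
+4 pad (align 8)
@48: target [8B, align 8] → 56
@56: team [4B, align 4] → 60
+4 tail pad (align 8)
size 64, align 8
array of 6: 6 × 64 = 384

384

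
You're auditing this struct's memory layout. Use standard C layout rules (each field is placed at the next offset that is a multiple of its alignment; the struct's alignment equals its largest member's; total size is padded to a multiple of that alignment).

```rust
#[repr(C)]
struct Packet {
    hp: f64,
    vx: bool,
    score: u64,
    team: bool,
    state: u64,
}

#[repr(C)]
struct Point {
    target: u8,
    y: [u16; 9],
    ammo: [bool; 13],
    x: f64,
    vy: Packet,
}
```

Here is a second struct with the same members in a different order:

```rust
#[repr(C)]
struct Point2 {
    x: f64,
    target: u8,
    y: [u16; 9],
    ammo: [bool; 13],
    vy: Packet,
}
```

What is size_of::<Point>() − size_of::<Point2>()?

Packet: 0..8  hp  (8B, 8-aligned); 8..9  vx  (1B, 1-aligned); 9..16  -- padding (7B); 16..24  score  (8B, 8-aligned); 24..25  team  (1B, 1-aligned); 25..32  -- padding (7B); 32..40  state  (8B, 8-aligned); sizeof = 40, alignof = 8
0..1  target  (1B, 1-aligned)
1..2  -- padding (1B)
2..20  y  (18B, 2-aligned)
20..33  ammo  (13B, 1-aligned)
33..40  -- padding (7B)
40..48  x  (8B, 8-aligned)
48..88  vy  (40B, 8-aligned)
sizeof = 88, alignof = 8
— Point2 —
0..8  x  (8B, 8-aligned)
8..9  target  (1B, 1-aligned)
9..10  -- padding (1B)
10..28  y  (18B, 2-aligned)
28..41  ammo  (13B, 1-aligned)
41..48  -- padding (7B)
48..88  vy  (40B, 8-aligned)
sizeof = 88, alignof = 8
88 − 88 = 0

0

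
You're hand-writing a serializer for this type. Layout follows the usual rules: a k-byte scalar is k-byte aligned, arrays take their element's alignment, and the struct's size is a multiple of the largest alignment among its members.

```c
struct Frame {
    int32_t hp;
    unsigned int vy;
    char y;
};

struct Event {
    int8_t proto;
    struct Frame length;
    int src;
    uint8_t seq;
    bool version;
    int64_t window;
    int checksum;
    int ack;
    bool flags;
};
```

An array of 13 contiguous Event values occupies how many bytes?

Frame: 0..4  hp  (4B, 4-aligned); 4..8  vy  (4B, 4-aligned); 8..9  y  (1B, 1-aligned); 9..12  -- tail padding (3B); sizeof = 12, alignof = 4
0..1  proto  (1B, 1-aligned)
1..4  -- padding (3B)
4..16  length  (12B, 4-aligned)
16..20  src  (4B, 4-aligned)
20..21  seq  (1B, 1-aligned)
21..22  version  (1B, 1-aligned)
22..24  -- padding (2B)
24..32  window  (8B, 8-aligned)
32..36  checksum  (4B, 4-aligned)
36..40  ack  (4B, 4-aligned)
40..41  flags  (1B, 1-aligned)
41..48  -- tail padding (7B)
sizeof = 48, alignof = 8
array of 13: 13 × 48 = 624

624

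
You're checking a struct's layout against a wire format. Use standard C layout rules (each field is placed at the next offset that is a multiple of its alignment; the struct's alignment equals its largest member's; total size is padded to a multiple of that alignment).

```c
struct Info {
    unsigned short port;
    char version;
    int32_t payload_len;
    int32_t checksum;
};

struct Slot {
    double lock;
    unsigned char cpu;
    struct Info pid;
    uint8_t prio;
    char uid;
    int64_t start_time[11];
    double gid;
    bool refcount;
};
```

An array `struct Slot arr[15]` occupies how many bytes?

Info: 0..2  port  (2B, 2-aligned); 2..3  version  (1B, 1-aligned); 3..4  -- padding (1B); 4..8  payload_len  (4B, 4-aligned); 8..12  checksum  (4B, 4-aligned); sizeof = 12, alignof = 4
0..8  lock  (8B, 8-aligned)
8..9  cpu  (1B, 1-aligned)
9..12  -- padding (3B)
12..24  pid  (12B, 4-aligned)
24..25  prio  (1B, 1-aligned)
25..26  uid  (1B, 1-aligned)
26..32  -- padding (6B)
32..120  start_time  (88B, 8-aligned)
120..128  gid  (8B, 8-aligned)
128..129  refcount  (1B, 1-aligned)
129..136  -- tail padding (7B)
sizeof = 136, alignof = 8
array of 15: 15 × 136 = 2040

2040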